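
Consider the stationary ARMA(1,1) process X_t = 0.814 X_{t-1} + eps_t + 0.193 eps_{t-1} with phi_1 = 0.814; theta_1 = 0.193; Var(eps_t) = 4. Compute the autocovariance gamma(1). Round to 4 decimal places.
\gamma(1) = 13.8137

Multiply the model equation by X_{t-k} and take expectations. With theta_0 = psi_0 = 1 and psi_j the MA(infinity) weights, this gives
  gamma(k) - sum_i phi_i gamma(k-i) = c_k,
  c_k = sigma^2 * sum_{j=k..q} theta_j psi_{j-k}   (c_k = 0 for k > q),
using gamma(-m) = gamma(m).
psi-weights needed (psi_j = theta_j + sum_i phi_i psi_{j-i}):
  psi_1 = theta_1 + phi_1 = 0.193 + (0.814) = 1.007
Right-hand sides:
  c_0 = sigma^2 (1 + theta_1 psi_1) = 4 * (1 + (0.193)(1.007)) = 4 * 1.194351 = 4.777404
  c_1 = sigma^2 theta_1 = 4 * (0.193) = 0.772
  c_2 = 0
Equations for k = 0 and k = 1 (AR order 1):
  gamma(0) = phi_1 gamma(1) + c_0
  gamma(1) = phi_1 gamma(0) + c_1
Substituting the second into the first: gamma(0) (1 - phi_1^2) = c_0 + phi_1 c_1, so
  gamma(0) = (c_0 + phi_1 c_1) / (1 - phi_1^2) = (4.777404 + (0.814)(0.772)) / (1 - (0.814)^2) = 5.405812 / 0.337404 = 16.021778.
  gamma(1) = phi_1 gamma(0) + c_1 = (0.814)(16.021778) + (0.772) = 13.813727.
Therefore gamma(1) = 13.8137 (to 4 decimal places).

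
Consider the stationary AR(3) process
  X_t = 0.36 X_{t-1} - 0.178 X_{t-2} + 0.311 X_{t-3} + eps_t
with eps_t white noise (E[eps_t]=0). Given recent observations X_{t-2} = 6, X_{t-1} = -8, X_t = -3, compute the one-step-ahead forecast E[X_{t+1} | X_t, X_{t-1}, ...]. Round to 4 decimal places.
E[X_{t+1} \mid \mathcal F_t] = 2.2100

For an AR(p) model X_t = c + sum_i phi_i X_{t-i} + eps_t, the
one-step-ahead conditional mean is
  E[X_{t+1} | X_t, ...] = c + sum_i phi_i X_{t+1-i}.
Substitute known values:
  E[X_{t+1} | ...] = (0.36) * (-3) + (-0.178) * (-8) + (0.311) * (6)
                   = 2.2100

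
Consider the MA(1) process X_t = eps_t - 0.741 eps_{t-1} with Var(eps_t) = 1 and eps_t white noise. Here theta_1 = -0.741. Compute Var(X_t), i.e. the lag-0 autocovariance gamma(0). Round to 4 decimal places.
\gamma(0) = 1.5491

For an MA(q) process X_t = eps_t + sum_i theta_i eps_{t-i} with
Var(eps_t) = sigma^2, the variance is
  gamma(0) = sigma^2 * (1 + sum_i theta_i^2).
  sum_i theta_i^2 = (-0.741)^2 = 0.549081.
  gamma(0) = 1 * (1 + 0.549081) = 1 * 1.549081 = 1.549081, which rounds to 1.5491.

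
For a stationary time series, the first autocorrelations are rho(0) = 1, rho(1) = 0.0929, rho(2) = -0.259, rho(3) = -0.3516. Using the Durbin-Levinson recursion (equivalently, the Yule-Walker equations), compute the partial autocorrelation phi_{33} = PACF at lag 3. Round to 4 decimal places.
\phi_{33} = -0.3220

The PACF at lag k is phi_{kk}, the last component of the solution
to the Yule-Walker system G_k phi = r_k where
  (G_k)_{ij} = rho(|i - j|), (r_k)_i = rho(i), i,j = 1..k.
Equivalently, Durbin-Levinson gives phi_{kk} iteratively:
  phi_{11} = rho(1)
  phi_{kk} = [rho(k) - sum_{j=1..k-1} phi_{k-1,j} rho(k-j)]
            / [1 - sum_{j=1..k-1} phi_{k-1,j} rho(j)],
  phi_{k,j} = phi_{k-1,j} - phi_{kk} phi_{k-1,k-j},  j = 1..k-1.
Step k = 1:
  phi_11 = rho(1) = 0.0929.
Step k = 2:
  phi_22 = [rho(2) - phi_11 rho(1)] / [1 - phi_11 rho(1)] = [-0.259 - (0.0929)(0.0929)] / [1 - (0.0929)(0.0929)]
         = -0.26763041 / 0.99136959 = -0.26996.
  Update: phi_21 = phi_11 - phi_22 phi_11 = 0.0929 - (-0.26996)(0.0929) = 0.117979.
Step k = 3:
  phi_33 = [rho(3) - phi_21 rho(2) - phi_22 rho(1)] / [1 - phi_21 rho(1) - phi_22 rho(2)]
    numerator   = -0.3516 - (0.117979)(-0.259) - (-0.26996)(0.0929) = -0.29596405
    denominator = 1 - (0.117979)(0.0929) - (-0.26996)(-0.259) = 0.91912001
  phi_33 = -0.29596405 / 0.91912001 = -0.322.
Therefore phi_{33} = -0.3220.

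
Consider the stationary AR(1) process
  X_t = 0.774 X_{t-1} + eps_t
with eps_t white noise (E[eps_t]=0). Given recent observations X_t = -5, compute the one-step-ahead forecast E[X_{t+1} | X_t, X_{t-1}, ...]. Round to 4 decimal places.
E[X_{t+1} \mid \mathcal F_t] = -3.8700

For an AR(p) model X_t = c + sum_i phi_i X_{t-i} + eps_t, the
one-step-ahead conditional mean is
  E[X_{t+1} | X_t, ...] = c + sum_i phi_i X_{t+1-i}.
Substitute known values:
  E[X_{t+1} | ...] = (0.774) * (-5)
                   = -3.8700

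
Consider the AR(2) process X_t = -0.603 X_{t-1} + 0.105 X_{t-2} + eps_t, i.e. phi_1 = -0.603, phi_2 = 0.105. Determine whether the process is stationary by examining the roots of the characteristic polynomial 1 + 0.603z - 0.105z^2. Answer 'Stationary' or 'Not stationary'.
\text{Stationary}

The AR(p) characteristic polynomial is P(z) = 1 + 0.603z - 0.105z^2.
Stationarity requires all roots to lie outside the unit circle, i.e. |z| > 1 for every root.
Set 1 + (0.603) z + (-0.105) z^2 = 0, i.e. a z^2 + b z + c = 0 with a = -0.105, b = 0.603, c = 1.
Discriminant D = b^2 - 4ac = (0.603)^2 - 4*(-0.105)*1 = 0.363609 - (-0.42) = 0.783609.
D >= 0, so the roots are real: z = (-b +/- sqrt(D)) / (2a) = (-0.603 +/- 0.885217) / (-0.21).
  z_1 = (-0.603 + 0.885217) / (-0.21) = -1.3439,   |z_1| = 1.3439.
  z_2 = (-0.603 - 0.885217) / (-0.21) = 7.0867,   |z_2| = 7.0867.
Moduli of all roots: 1.3439, 7.0867.
All moduli strictly greater than 1? Yes.
Verdict: Stationary.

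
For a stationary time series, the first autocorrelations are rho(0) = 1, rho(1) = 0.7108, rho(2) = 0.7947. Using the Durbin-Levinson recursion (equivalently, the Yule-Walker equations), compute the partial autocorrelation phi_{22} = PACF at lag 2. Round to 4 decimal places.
\phi_{22} = 0.5851

The PACF at lag k is phi_{kk}, the last component of the solution
to the Yule-Walker system G_k phi = r_k where
  (G_k)_{ij} = rho(|i - j|), (r_k)_i = rho(i), i,j = 1..k.
Equivalently, Durbin-Levinson gives phi_{kk} iteratively:
  phi_{11} = rho(1)
  phi_{kk} = [rho(k) - sum_{j=1..k-1} phi_{k-1,j} rho(k-j)]
            / [1 - sum_{j=1..k-1} phi_{k-1,j} rho(j)],
  phi_{k,j} = phi_{k-1,j} - phi_{kk} phi_{k-1,k-j},  j = 1..k-1.
Step k = 1:
  phi_11 = rho(1) = 0.7108.
Step k = 2:
  phi_22 = [rho(2) - phi_11 rho(1)] / [1 - phi_11 rho(1)] = [0.7947 - (0.7108)(0.7108)] / [1 - (0.7108)(0.7108)]
         = 0.28946336 / 0.49476336 = 0.5851.
Therefore phi_{22} = 0.5851.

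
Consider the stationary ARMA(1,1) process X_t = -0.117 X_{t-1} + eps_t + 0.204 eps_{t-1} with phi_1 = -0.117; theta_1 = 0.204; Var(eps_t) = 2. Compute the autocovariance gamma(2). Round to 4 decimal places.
\gamma(2) = -0.0201

Multiply the model equation by X_{t-k} and take expectations. With theta_0 = psi_0 = 1 and psi_j the MA(infinity) weights, this gives
  gamma(k) - sum_i phi_i gamma(k-i) = c_k,
  c_k = sigma^2 * sum_{j=k..q} theta_j psi_{j-k}   (c_k = 0 for k > q),
using gamma(-m) = gamma(m).
psi-weights needed (psi_j = theta_j + sum_i phi_i psi_{j-i}):
  psi_1 = theta_1 + phi_1 = 0.204 + (-0.117) = 0.087
Right-hand sides:
  c_0 = sigma^2 (1 + theta_1 psi_1) = 2 * (1 + (0.204)(0.087)) = 2 * 1.017748 = 2.035496
  c_1 = sigma^2 theta_1 = 2 * (0.204) = 0.408
  c_2 = 0
Equations for k = 0 and k = 1 (AR order 1):
  gamma(0) = phi_1 gamma(1) + c_0
  gamma(1) = phi_1 gamma(0) + c_1
Substituting the second into the first: gamma(0) (1 - phi_1^2) = c_0 + phi_1 c_1, so
  gamma(0) = (c_0 + phi_1 c_1) / (1 - phi_1^2) = (2.035496 + (-0.117)(0.408)) / (1 - (-0.117)^2) = 1.98776 / 0.986311 = 2.015348.
  gamma(1) = phi_1 gamma(0) + c_1 = (-0.117)(2.015348) + (0.408) = 0.172204.
For k = 2 (> q): gamma(2) = phi_1 gamma(1) = (-0.117)(0.172204) = -0.020148.
Therefore gamma(2) = -0.0201 (to 4 decimal places).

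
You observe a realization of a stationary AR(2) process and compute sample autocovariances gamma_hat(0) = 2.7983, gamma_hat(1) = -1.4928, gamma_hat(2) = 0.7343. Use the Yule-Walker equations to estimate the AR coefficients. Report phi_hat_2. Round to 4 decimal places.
\hat\phi_{2} = -0.0310

The Yule-Walker equations for an AR(p) process read, in matrix form,
  Gamma_p phi = r_p,   with   (Gamma_p)_{ij} = gamma(|i - j|),
                       (r_p)_i = gamma(i),   i,j = 1..p.
Substitute the sample gammas (Toeplitz matrix and right-hand side of size 2):
  Gamma_p = [[2.7983, -1.4928], [-1.4928, 2.7983]]
  r_p     = [-1.4928, 0.7343]
Written out:
  2.7983 phi_1 - 1.4928 phi_2 = -1.4928
  -1.4928 phi_1 + 2.7983 phi_2 = 0.7343
Solve by Cramer's rule:
  det = gamma(0)^2 - gamma(1)^2 = (2.7983)^2 - (-1.4928)^2 = 7.83048289 - 2.22845184 = 5.60203105
  phi_hat_1 = [gamma(1) gamma(0) - gamma(1) gamma(2)] / det = [(-1.4928)(2.7983) - (-1.4928)(0.7343)] / 5.60203105 = -3.0811392 / 5.60203105 = -0.55
  phi_hat_2 = [gamma(0) gamma(2) - gamma(1)^2] / det = [(2.7983)(0.7343) - (-1.4928)^2] / 5.60203105 = -0.17366015 / 5.60203105 = -0.031
So phi_hat = [-0.5500, -0.0310].
Therefore phi_hat_2 = -0.0310.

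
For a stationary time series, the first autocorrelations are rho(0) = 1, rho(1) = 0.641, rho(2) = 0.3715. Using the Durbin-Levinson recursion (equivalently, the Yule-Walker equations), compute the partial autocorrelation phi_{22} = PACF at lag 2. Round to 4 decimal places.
\phi_{22} = -0.0668

The PACF at lag k is phi_{kk}, the last component of the solution
to the Yule-Walker system G_k phi = r_k where
  (G_k)_{ij} = rho(|i - j|), (r_k)_i = rho(i), i,j = 1..k.
Equivalently, Durbin-Levinson gives phi_{kk} iteratively:
  phi_{11} = rho(1)
  phi_{kk} = [rho(k) - sum_{j=1..k-1} phi_{k-1,j} rho(k-j)]
            / [1 - sum_{j=1..k-1} phi_{k-1,j} rho(j)],
  phi_{k,j} = phi_{k-1,j} - phi_{kk} phi_{k-1,k-j},  j = 1..k-1.
Step k = 1:
  phi_11 = rho(1) = 0.641.
Step k = 2:
  phi_22 = [rho(2) - phi_11 rho(1)] / [1 - phi_11 rho(1)] = [0.3715 - (0.641)(0.641)] / [1 - (0.641)(0.641)]
         = -0.039381 / 0.589119 = -0.0668.
Therefore phi_{22} = -0.0668.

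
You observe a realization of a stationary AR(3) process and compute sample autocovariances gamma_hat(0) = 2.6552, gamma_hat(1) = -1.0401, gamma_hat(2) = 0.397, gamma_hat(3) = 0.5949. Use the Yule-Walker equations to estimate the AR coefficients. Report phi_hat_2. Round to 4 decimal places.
\hat\phi_{2} = 0.1260

The Yule-Walker equations for an AR(p) process read, in matrix form,
  Gamma_p phi = r_p,   with   (Gamma_p)_{ij} = gamma(|i - j|),
                       (r_p)_i = gamma(i),   i,j = 1..p.
Substitute the sample gammas (Toeplitz matrix and right-hand side of size 3):
  Gamma_p = [[2.6552, -1.0401, 0.397], [-1.0401, 2.6552, -1.0401], [0.397, -1.0401, 2.6552]]
  r_p     = [-1.0401, 0.397, 0.5949]
Written out (R1..R3):
  (R1) 2.6552 phi_1 - 1.0401 phi_2 + 0.397 phi_3 = -1.0401
  (R2) -1.0401 phi_1 + 2.6552 phi_2 - 1.0401 phi_3 = 0.397
  (R3) 0.397 phi_1 - 1.0401 phi_2 + 2.6552 phi_3 = 0.5949
Gaussian elimination:
  R2 <- R2 - (-1.0401/2.6552) R1 = R2 - (-0.391722) R1:  2.24777 phi_2 - 0.884586 phi_3 = -0.01043
  R3 <- R3 - (0.397/2.6552) R1 = R3 - (0.149518) R1:  -0.884586 phi_2 + 2.595841 phi_3 = 0.750414
  R3 <- R3 - (-0.884586/2.24777) R2 = R3 - (-0.39354) R2:  2.247722 phi_3 = 0.746309
Back-substitution:
  phi_hat_3 = 0.746309 / 2.247722 = 0.332029
  phi_hat_2 = (-0.01043 - (-0.884586)(0.332029)) / 2.24777 = 0.126026
  phi_hat_1 = (-1.0401 - (-1.0401)(0.126026) - (0.397)(0.332029)) / 2.6552 = -0.391999
So phi_hat = [-0.3920, 0.1260, 0.3320].
Therefore phi_hat_2 = 0.1260.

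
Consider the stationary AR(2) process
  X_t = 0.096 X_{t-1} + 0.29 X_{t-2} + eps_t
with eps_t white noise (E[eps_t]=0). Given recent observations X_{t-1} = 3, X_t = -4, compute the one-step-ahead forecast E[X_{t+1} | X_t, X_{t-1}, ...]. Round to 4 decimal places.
E[X_{t+1} \mid \mathcal F_t] = 0.4860

For an AR(p) model X_t = c + sum_i phi_i X_{t-i} + eps_t, the
one-step-ahead conditional mean is
  E[X_{t+1} | X_t, ...] = c + sum_i phi_i X_{t+1-i}.
Substitute known values:
  E[X_{t+1} | ...] = (0.096) * (-4) + (0.29) * (3)
                   = 0.4860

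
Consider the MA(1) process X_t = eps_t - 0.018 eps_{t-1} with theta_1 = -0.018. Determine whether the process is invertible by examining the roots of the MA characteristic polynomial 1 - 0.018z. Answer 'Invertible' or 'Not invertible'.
\text{Invertible}

The MA(q) characteristic polynomial is P(z) = 1 - 0.018z.
Invertibility requires all roots to lie outside the unit circle, i.e. |z| > 1 for every root.
This is linear in z: 1 + (-0.018) z = 0  =>  z = -1/(-0.018) = 55.555556,  |z| = 55.555556.
Moduli of all roots: 55.5556.
All moduli strictly greater than 1? Yes.
Verdict: Invertible.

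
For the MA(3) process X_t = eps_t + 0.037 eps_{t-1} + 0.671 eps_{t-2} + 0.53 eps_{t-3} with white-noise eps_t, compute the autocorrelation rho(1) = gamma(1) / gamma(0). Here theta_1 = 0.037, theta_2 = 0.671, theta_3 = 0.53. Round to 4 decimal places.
\rho(1) = 0.2410

For an MA(q) process with theta_0 = 1, the autocovariance is
  gamma(k) = sigma^2 * sum_{i=0..q-k} theta_i * theta_{i+k},
and rho(k) = gamma(k) / gamma(0). Sigma^2 cancels.
  numerator   = (1)*(0.037) + (0.037)*(0.671) + (0.671)*(0.53) = 0.417457.
  denominator = (1)^2 + (0.037)^2 + (0.671)^2 + (0.53)^2 = 1.73251.
  rho(1) = 0.417457 / 1.73251 = 0.2410.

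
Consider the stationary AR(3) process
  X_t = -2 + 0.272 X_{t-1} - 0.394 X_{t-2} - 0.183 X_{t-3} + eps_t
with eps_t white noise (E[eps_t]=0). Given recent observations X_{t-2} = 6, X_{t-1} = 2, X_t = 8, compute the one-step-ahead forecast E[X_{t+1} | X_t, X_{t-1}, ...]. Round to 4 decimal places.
E[X_{t+1} \mid \mathcal F_t] = -1.7100

For an AR(p) model X_t = c + sum_i phi_i X_{t-i} + eps_t, the
one-step-ahead conditional mean is
  E[X_{t+1} | X_t, ...] = c + sum_i phi_i X_{t+1-i}.
Substitute known values:
  E[X_{t+1} | ...] = -2 + (0.272) * (8) + (-0.394) * (2) + (-0.183) * (6)
                   = -1.7100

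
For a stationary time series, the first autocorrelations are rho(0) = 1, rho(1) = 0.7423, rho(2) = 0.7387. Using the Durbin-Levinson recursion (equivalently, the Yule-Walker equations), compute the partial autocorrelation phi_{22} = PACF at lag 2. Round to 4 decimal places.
\phi_{22} = 0.4180

The PACF at lag k is phi_{kk}, the last component of the solution
to the Yule-Walker system G_k phi = r_k where
  (G_k)_{ij} = rho(|i - j|), (r_k)_i = rho(i), i,j = 1..k.
Equivalently, Durbin-Levinson gives phi_{kk} iteratively:
  phi_{11} = rho(1)
  phi_{kk} = [rho(k) - sum_{j=1..k-1} phi_{k-1,j} rho(k-j)]
            / [1 - sum_{j=1..k-1} phi_{k-1,j} rho(j)],
  phi_{k,j} = phi_{k-1,j} - phi_{kk} phi_{k-1,k-j},  j = 1..k-1.
Step k = 1:
  phi_11 = rho(1) = 0.7423.
Step k = 2:
  phi_22 = [rho(2) - phi_11 rho(1)] / [1 - phi_11 rho(1)] = [0.7387 - (0.7423)(0.7423)] / [1 - (0.7423)(0.7423)]
         = 0.18769071 / 0.44899071 = 0.418.
Therefore phi_{22} = 0.4180.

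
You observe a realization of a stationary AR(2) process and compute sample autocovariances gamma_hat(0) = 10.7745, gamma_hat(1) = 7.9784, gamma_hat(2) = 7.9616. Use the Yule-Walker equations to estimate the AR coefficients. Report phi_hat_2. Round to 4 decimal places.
\hat\phi_{2} = 0.4220

The Yule-Walker equations for an AR(p) process read, in matrix form,
  Gamma_p phi = r_p,   with   (Gamma_p)_{ij} = gamma(|i - j|),
                       (r_p)_i = gamma(i),   i,j = 1..p.
Substitute the sample gammas (Toeplitz matrix and right-hand side of size 2):
  Gamma_p = [[10.7745, 7.9784], [7.9784, 10.7745]]
  r_p     = [7.9784, 7.9616]
Written out:
  10.7745 phi_1 + 7.9784 phi_2 = 7.9784
  7.9784 phi_1 + 10.7745 phi_2 = 7.9616
Solve by Cramer's rule:
  det = gamma(0)^2 - gamma(1)^2 = (10.7745)^2 - (7.9784)^2 = 116.08985025 - 63.65486656 = 52.43498369
  phi_hat_1 = [gamma(1) gamma(0) - gamma(1) gamma(2)] / det = [(7.9784)(10.7745) - (7.9784)(7.9616)] / 52.43498369 = 22.44244136 / 52.43498369 = 0.428
  phi_hat_2 = [gamma(0) gamma(2) - gamma(1)^2] / det = [(10.7745)(7.9616) - (7.9784)^2] / 52.43498369 = 22.12739264 / 52.43498369 = 0.422
So phi_hat = [0.4280, 0.4220].
Therefore phi_hat_2 = 0.4220.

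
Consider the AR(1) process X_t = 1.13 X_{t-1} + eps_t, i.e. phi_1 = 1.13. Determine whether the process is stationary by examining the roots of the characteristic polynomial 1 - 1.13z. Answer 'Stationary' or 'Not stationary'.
\text{Not stationary}

The AR(p) characteristic polynomial is P(z) = 1 - 1.13z.
Stationarity requires all roots to lie outside the unit circle, i.e. |z| > 1 for every root.
This is linear in z: 1 + (-1.13) z = 0  =>  z = -1/(-1.13) = 0.884956,  |z| = 0.884956.
Moduli of all roots: 0.8850.
All moduli strictly greater than 1? No.
Verdict: Not stationary.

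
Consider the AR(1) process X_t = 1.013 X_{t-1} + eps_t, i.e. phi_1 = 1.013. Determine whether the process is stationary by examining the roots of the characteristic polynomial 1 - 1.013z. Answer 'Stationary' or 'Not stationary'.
\text{Not stationary}

The AR(p) characteristic polynomial is P(z) = 1 - 1.013z.
Stationarity requires all roots to lie outside the unit circle, i.e. |z| > 1 for every root.
This is linear in z: 1 + (-1.013) z = 0  =>  z = -1/(-1.013) = 0.987167,  |z| = 0.987167.
Moduli of all roots: 0.9872.
All moduli strictly greater than 1? No.
Verdict: Not stationary.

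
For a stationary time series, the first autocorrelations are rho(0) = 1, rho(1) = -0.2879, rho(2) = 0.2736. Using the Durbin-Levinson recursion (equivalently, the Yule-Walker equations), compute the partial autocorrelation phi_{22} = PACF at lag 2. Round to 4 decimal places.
\phi_{22} = 0.2079

The PACF at lag k is phi_{kk}, the last component of the solution
to the Yule-Walker system G_k phi = r_k where
  (G_k)_{ij} = rho(|i - j|), (r_k)_i = rho(i), i,j = 1..k.
Equivalently, Durbin-Levinson gives phi_{kk} iteratively:
  phi_{11} = rho(1)
  phi_{kk} = [rho(k) - sum_{j=1..k-1} phi_{k-1,j} rho(k-j)]
            / [1 - sum_{j=1..k-1} phi_{k-1,j} rho(j)],
  phi_{k,j} = phi_{k-1,j} - phi_{kk} phi_{k-1,k-j},  j = 1..k-1.
Step k = 1:
  phi_11 = rho(1) = -0.2879.
Step k = 2:
  phi_22 = [rho(2) - phi_11 rho(1)] / [1 - phi_11 rho(1)] = [0.2736 - (-0.2879)(-0.2879)] / [1 - (-0.2879)(-0.2879)]
         = 0.19071359 / 0.91711359 = 0.2079.
Therefore phi_{22} = 0.2079.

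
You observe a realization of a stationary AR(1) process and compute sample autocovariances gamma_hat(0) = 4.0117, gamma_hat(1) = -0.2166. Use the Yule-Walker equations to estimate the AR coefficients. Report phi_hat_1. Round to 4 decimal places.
\hat\phi_{1} = -0.0540

The Yule-Walker equations for an AR(p) process read, in matrix form,
  Gamma_p phi = r_p,   with   (Gamma_p)_{ij} = gamma(|i - j|),
                       (r_p)_i = gamma(i),   i,j = 1..p.
Substitute the sample gammas (Toeplitz matrix and right-hand side of size 1):
  Gamma_p = [[4.0117]]
  r_p     = [-0.2166]
With p = 1 this is the single equation gamma(0) phi_1 = gamma(1):
  phi_hat_1 = gamma(1) / gamma(0) = -0.2166 / 4.0117 = -0.0540.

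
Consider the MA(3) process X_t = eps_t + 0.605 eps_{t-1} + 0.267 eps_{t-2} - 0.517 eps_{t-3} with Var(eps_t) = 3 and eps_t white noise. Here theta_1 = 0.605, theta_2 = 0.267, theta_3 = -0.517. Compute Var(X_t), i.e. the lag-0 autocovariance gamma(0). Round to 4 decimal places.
\gamma(0) = 5.1138

For an MA(q) process X_t = eps_t + sum_i theta_i eps_{t-i} with
Var(eps_t) = sigma^2, the variance is
  gamma(0) = sigma^2 * (1 + sum_i theta_i^2).
  sum_i theta_i^2 = (0.605)^2 + (0.267)^2 + (-0.517)^2 = 0.366025 + 0.071289 + 0.267289 = 0.704603.
  gamma(0) = 3 * (1 + 0.704603) = 3 * 1.704603 = 5.113809, which rounds to 5.1138.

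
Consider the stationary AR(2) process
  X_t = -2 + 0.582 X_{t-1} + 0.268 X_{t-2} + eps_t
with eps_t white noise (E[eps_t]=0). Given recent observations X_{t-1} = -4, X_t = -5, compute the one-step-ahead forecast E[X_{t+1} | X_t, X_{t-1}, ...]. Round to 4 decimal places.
E[X_{t+1} \mid \mathcal F_t] = -5.9820

For an AR(p) model X_t = c + sum_i phi_i X_{t-i} + eps_t, the
one-step-ahead conditional mean is
  E[X_{t+1} | X_t, ...] = c + sum_i phi_i X_{t+1-i}.
Substitute known values:
  E[X_{t+1} | ...] = -2 + (0.582) * (-5) + (0.268) * (-4)
                   = -5.9820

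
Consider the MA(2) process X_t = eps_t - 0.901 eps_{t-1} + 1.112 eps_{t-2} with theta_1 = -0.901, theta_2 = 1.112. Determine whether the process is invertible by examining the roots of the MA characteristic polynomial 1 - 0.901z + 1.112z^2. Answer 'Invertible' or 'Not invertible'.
\text{Not invertible}

The MA(q) characteristic polynomial is P(z) = 1 - 0.901z + 1.112z^2.
Invertibility requires all roots to lie outside the unit circle, i.e. |z| > 1 for every root.
Set 1 + (-0.901) z + (1.112) z^2 = 0, i.e. a z^2 + b z + c = 0 with a = 1.112, b = -0.901, c = 1.
Discriminant D = b^2 - 4ac = (-0.901)^2 - 4*(1.112)*1 = 0.811801 - (4.448) = -3.636199.
D < 0, so the roots are the complex-conjugate pair z = (-b +/- i sqrt(-D)) / (2a) = 0.4051 +/- 0.8574i.
For a conjugate pair |z|^2 = z * conj(z) = (product of roots) = c/a = 1/(1.112) = 0.899281, so |z| = sqrt(0.899281) = 0.9483 for both roots.
Moduli of all roots: 0.9483, 0.9483.
All moduli strictly greater than 1? No.
Verdict: Not invertible.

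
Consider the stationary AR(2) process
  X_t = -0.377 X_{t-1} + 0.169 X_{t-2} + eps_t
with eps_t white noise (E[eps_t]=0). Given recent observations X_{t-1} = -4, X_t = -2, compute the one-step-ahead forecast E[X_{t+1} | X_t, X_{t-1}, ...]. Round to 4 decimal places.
E[X_{t+1} \mid \mathcal F_t] = 0.0780

For an AR(p) model X_t = c + sum_i phi_i X_{t-i} + eps_t, the
one-step-ahead conditional mean is
  E[X_{t+1} | X_t, ...] = c + sum_i phi_i X_{t+1-i}.
Substitute known values:
  E[X_{t+1} | ...] = (-0.377) * (-2) + (0.169) * (-4)
                   = 0.0780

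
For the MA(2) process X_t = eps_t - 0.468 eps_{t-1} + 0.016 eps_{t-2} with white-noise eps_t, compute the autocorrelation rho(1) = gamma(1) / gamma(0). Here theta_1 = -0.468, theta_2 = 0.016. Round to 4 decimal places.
\rho(1) = -0.3900

For an MA(q) process with theta_0 = 1, the autocovariance is
  gamma(k) = sigma^2 * sum_{i=0..q-k} theta_i * theta_{i+k},
and rho(k) = gamma(k) / gamma(0). Sigma^2 cancels.
  numerator   = (1)*(-0.468) + (-0.468)*(0.016) = -0.475488.
  denominator = (1)^2 + (-0.468)^2 + (0.016)^2 = 1.21928.
  rho(1) = -0.475488 / 1.21928 = -0.3900.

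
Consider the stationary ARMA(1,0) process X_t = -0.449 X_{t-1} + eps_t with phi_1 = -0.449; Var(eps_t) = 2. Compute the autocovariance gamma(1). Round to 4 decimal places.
\gamma(1) = -1.1248

Multiply the model equation by X_{t-k} and take expectations. With theta_0 = psi_0 = 1 and psi_j the MA(infinity) weights, this gives
  gamma(k) - sum_i phi_i gamma(k-i) = c_k,
  c_k = sigma^2 * sum_{j=k..q} theta_j psi_{j-k}   (c_k = 0 for k > q),
using gamma(-m) = gamma(m).
Pure AR (q = 0): c_0 = sigma^2 = 2, c_k = 0 for k >= 1.
Equations for k = 0 and k = 1 (AR order 1):
  gamma(0) = phi_1 gamma(1) + c_0
  gamma(1) = phi_1 gamma(0) + c_1
Substituting the second into the first: gamma(0) (1 - phi_1^2) = c_0 + phi_1 c_1, so
  gamma(0) = c_0 / (1 - phi_1^2) = 2 / (1 - (-0.449)^2) = 2 / 0.798399 = 2.505013.
  gamma(1) = phi_1 gamma(0) = (-0.449)(2.505013) = -1.124751.
Therefore gamma(1) = -1.1248 (to 4 decimal places).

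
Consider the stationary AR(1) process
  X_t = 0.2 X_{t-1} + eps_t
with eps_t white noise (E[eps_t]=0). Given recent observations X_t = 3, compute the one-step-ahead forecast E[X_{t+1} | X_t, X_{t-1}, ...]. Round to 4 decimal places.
E[X_{t+1} \mid \mathcal F_t] = 0.6000

For an AR(p) model X_t = c + sum_i phi_i X_{t-i} + eps_t, the
one-step-ahead conditional mean is
  E[X_{t+1} | X_t, ...] = c + sum_i phi_i X_{t+1-i}.
Substitute known values:
  E[X_{t+1} | ...] = (0.2) * (3)
                   = 0.6000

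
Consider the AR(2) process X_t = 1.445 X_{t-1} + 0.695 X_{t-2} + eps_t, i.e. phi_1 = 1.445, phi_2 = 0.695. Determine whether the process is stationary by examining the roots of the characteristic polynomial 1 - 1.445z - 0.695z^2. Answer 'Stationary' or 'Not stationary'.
\text{Not stationary}

The AR(p) characteristic polynomial is P(z) = 1 - 1.445z - 0.695z^2.
Stationarity requires all roots to lie outside the unit circle, i.e. |z| > 1 for every root.
Set 1 + (-1.445) z + (-0.695) z^2 = 0, i.e. a z^2 + b z + c = 0 with a = -0.695, b = -1.445, c = 1.
Discriminant D = b^2 - 4ac = (-1.445)^2 - 4*(-0.695)*1 = 2.088025 - (-2.78) = 4.868025.
D >= 0, so the roots are real: z = (-b +/- sqrt(D)) / (2a) = (1.445 +/- 2.20636) / (-1.39).
  z_1 = (1.445 + 2.20636) / (-1.39) = -2.6269,   |z_1| = 2.6269.
  z_2 = (1.445 - 2.20636) / (-1.39) = 0.5477,   |z_2| = 0.5477.
Moduli of all roots: 2.6269, 0.5477.
All moduli strictly greater than 1? No.
Verdict: Not stationary.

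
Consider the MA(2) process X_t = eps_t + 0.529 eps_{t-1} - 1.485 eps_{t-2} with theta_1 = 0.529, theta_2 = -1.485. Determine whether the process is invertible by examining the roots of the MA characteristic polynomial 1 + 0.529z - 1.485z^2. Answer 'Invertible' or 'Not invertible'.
\text{Not invertible}

The MA(q) characteristic polynomial is P(z) = 1 + 0.529z - 1.485z^2.
Invertibility requires all roots to lie outside the unit circle, i.e. |z| > 1 for every root.
Set 1 + (0.529) z + (-1.485) z^2 = 0, i.e. a z^2 + b z + c = 0 with a = -1.485, b = 0.529, c = 1.
Discriminant D = b^2 - 4ac = (0.529)^2 - 4*(-1.485)*1 = 0.279841 - (-5.94) = 6.219841.
D >= 0, so the roots are real: z = (-b +/- sqrt(D)) / (2a) = (-0.529 +/- 2.493961) / (-2.97).
  z_1 = (-0.529 + 2.493961) / (-2.97) = -0.6616,   |z_1| = 0.6616.
  z_2 = (-0.529 - 2.493961) / (-2.97) = 1.0178,   |z_2| = 1.0178.
Moduli of all roots: 0.6616, 1.0178.
All moduli strictly greater than 1? No.
Verdict: Not invertible.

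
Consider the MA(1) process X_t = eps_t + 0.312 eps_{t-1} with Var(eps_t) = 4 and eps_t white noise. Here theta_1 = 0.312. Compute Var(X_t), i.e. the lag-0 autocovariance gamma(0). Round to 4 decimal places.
\gamma(0) = 4.3894

For an MA(q) process X_t = eps_t + sum_i theta_i eps_{t-i} with
Var(eps_t) = sigma^2, the variance is
  gamma(0) = sigma^2 * (1 + sum_i theta_i^2).
  sum_i theta_i^2 = (0.312)^2 = 0.097344.
  gamma(0) = 4 * (1 + 0.097344) = 4 * 1.097344 = 4.389376, which rounds to 4.3894.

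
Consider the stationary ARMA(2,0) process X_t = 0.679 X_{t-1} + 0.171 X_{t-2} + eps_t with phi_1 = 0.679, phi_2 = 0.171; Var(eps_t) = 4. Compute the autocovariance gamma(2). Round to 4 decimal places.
\gamma(2) = 9.1030

Multiply the model equation by X_{t-k} and take expectations. With theta_0 = psi_0 = 1 and psi_j the MA(infinity) weights, this gives
  gamma(k) - sum_i phi_i gamma(k-i) = c_k,
  c_k = sigma^2 * sum_{j=k..q} theta_j psi_{j-k}   (c_k = 0 for k > q),
using gamma(-m) = gamma(m).
Pure AR (q = 0): c_0 = sigma^2 = 4, c_k = 0 for k >= 1.
Equations for k = 0, 1, 2 (AR order 2, c_2 = 0):
  (E0) gamma(0) = phi_1 gamma(1) + phi_2 gamma(2) + c_0
  (E1) gamma(1) = phi_1 gamma(0) + phi_2 gamma(1) + c_1
  (E2) gamma(2) = phi_1 gamma(1) + phi_2 gamma(0)
From (E1): gamma(1) = A gamma(0) + B with
  A = phi_1 / (1 - phi_2) = 0.679 / 0.829 = 0.819059,   B = c_1 / (1 - phi_2) = 0 / 0.829 = 0.
Insert (E2) into (E0): gamma(0) (1 - phi_2^2) = phi_1 (1 + phi_2) gamma(1) + c_0.
  phi_1 (1 + phi_2) = (0.679)(1.171) = 0.795109,   1 - phi_2^2 = 0.970759.
Replace gamma(1) by A gamma(0) + B and collect gamma(0):
  gamma(0) [0.970759 - (0.795109)(0.819059)] = c_0 = 4
  gamma(0) * 0.319518 = 4
  gamma(0) = 4 / 0.319518 = 12.518867.
  gamma(1) = A gamma(0) = (0.819059)(12.518867) = 10.253692.
  gamma(2) = phi_1 gamma(1) + phi_2 gamma(0) = (0.679)(10.253692) + (0.171)(12.518867) = 9.102983.
Therefore gamma(2) = 9.1030 (to 4 decimal places).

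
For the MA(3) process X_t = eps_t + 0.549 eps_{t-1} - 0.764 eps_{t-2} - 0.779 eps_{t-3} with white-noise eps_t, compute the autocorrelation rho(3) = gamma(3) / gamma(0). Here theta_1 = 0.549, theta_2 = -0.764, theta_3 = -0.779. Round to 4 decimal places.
\rho(3) = -0.3126

For an MA(q) process with theta_0 = 1, the autocovariance is
  gamma(k) = sigma^2 * sum_{i=0..q-k} theta_i * theta_{i+k},
and rho(k) = gamma(k) / gamma(0). Sigma^2 cancels.
  numerator   = (1)*(-0.779) = -0.779.
  denominator = (1)^2 + (0.549)^2 + (-0.764)^2 + (-0.779)^2 = 2.491938.
  rho(3) = -0.779 / 2.491938 = -0.3126.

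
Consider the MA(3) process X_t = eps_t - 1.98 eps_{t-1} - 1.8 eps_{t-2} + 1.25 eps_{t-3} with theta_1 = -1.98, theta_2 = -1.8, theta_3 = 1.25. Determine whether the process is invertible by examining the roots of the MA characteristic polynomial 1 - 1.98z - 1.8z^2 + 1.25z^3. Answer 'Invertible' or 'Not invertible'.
\text{Not invertible}

The MA(q) characteristic polynomial is P(z) = 1 - 1.98z - 1.8z^2 + 1.25z^3.
Invertibility requires all roots to lie outside the unit circle, i.e. |z| > 1 for every root.
Degree 3: look for a simple real root z0 first, then factor out (1 - z/z0) and solve the remaining quadratic.
Testing z0 = 0.4: P(0.4) = 1 + (-1.98)(0.4) + (-1.8)(0.4)^2 + (1.25)(0.4)^3
  = 1 + (-0.792) + (-0.288) + (0.08) = 0.  So z_0 = 0.4 is a root, |z_0| = 0.4.
Divide out the factor (1 - 2.5 z) = (1 - z/z0) (since 1/z0 = 2.5):
  P(z) = (1 - 2.5 z)(1 + (0.52) z + (-0.5) z^2)
  [check: z-coef 0.52 - (2.5) = -1.98; z^2-coef -0.5 - (2.5)(0.52) = -1.8; z^3-coef -(2.5)(-0.5) = 1.25.]
Remaining roots from the quadratic factor 1 + (0.52) z + (-0.5) z^2:
  Set 1 + (0.52) z + (-0.5) z^2 = 0, i.e. a z^2 + b z + c = 0 with a = -0.5, b = 0.52, c = 1.
  Discriminant D = b^2 - 4ac = (0.52)^2 - 4*(-0.5)*1 = 0.2704 - (-2) = 2.2704.
  D >= 0, so the roots are real: z = (-b +/- sqrt(D)) / (2a) = (-0.52 +/- 1.506785) / (-1).
    z_1 = (-0.52 + 1.506785) / (-1) = -0.9868,   |z_1| = 0.9868.
    z_2 = (-0.52 - 1.506785) / (-1) = 2.0268,   |z_2| = 2.0268.
Moduli of all roots: 0.4000, 0.9868, 2.0268.
All moduli strictly greater than 1? No.
Verdict: Not invertible.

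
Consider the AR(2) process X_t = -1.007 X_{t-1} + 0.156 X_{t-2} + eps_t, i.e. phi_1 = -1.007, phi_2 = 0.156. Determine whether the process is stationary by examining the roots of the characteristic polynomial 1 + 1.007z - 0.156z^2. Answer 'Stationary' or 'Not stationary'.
\text{Not stationary}

The AR(p) characteristic polynomial is P(z) = 1 + 1.007z - 0.156z^2.
Stationarity requires all roots to lie outside the unit circle, i.e. |z| > 1 for every root.
Set 1 + (1.007) z + (-0.156) z^2 = 0, i.e. a z^2 + b z + c = 0 with a = -0.156, b = 1.007, c = 1.
Discriminant D = b^2 - 4ac = (1.007)^2 - 4*(-0.156)*1 = 1.014049 - (-0.624) = 1.638049.
D >= 0, so the roots are real: z = (-b +/- sqrt(D)) / (2a) = (-1.007 +/- 1.279863) / (-0.312).
  z_1 = (-1.007 + 1.279863) / (-0.312) = -0.8746,   |z_1| = 0.8746.
  z_2 = (-1.007 - 1.279863) / (-0.312) = 7.3297,   |z_2| = 7.3297.
Moduli of all roots: 0.8746, 7.3297.
All moduli strictly greater than 1? No.
Verdict: Not stationary.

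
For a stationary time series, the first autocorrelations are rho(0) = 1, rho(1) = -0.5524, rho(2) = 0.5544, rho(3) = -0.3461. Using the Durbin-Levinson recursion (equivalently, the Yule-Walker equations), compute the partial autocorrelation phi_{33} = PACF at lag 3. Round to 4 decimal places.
\phi_{33} = 0.0800

The PACF at lag k is phi_{kk}, the last component of the solution
to the Yule-Walker system G_k phi = r_k where
  (G_k)_{ij} = rho(|i - j|), (r_k)_i = rho(i), i,j = 1..k.
Equivalently, Durbin-Levinson gives phi_{kk} iteratively:
  phi_{11} = rho(1)
  phi_{kk} = [rho(k) - sum_{j=1..k-1} phi_{k-1,j} rho(k-j)]
            / [1 - sum_{j=1..k-1} phi_{k-1,j} rho(j)],
  phi_{k,j} = phi_{k-1,j} - phi_{kk} phi_{k-1,k-j},  j = 1..k-1.
Step k = 1:
  phi_11 = rho(1) = -0.5524.
Step k = 2:
  phi_22 = [rho(2) - phi_11 rho(1)] / [1 - phi_11 rho(1)] = [0.5544 - (-0.5524)(-0.5524)] / [1 - (-0.5524)(-0.5524)]
         = 0.24925424 / 0.69485424 = 0.358714.
  Update: phi_21 = phi_11 - phi_22 phi_11 = -0.5524 - (0.358714)(-0.5524) = -0.354246.
Step k = 3:
  phi_33 = [rho(3) - phi_21 rho(2) - phi_22 rho(1)] / [1 - phi_21 rho(1) - phi_22 rho(2)]
    numerator   = -0.3461 - (-0.354246)(0.5544) - (0.358714)(-0.5524) = 0.04844792
    denominator = 1 - (-0.354246)(-0.5524) - (0.358714)(0.5544) = 0.60544315
  phi_33 = 0.04844792 / 0.60544315 = 0.08.
Therefore phi_{33} = 0.0800.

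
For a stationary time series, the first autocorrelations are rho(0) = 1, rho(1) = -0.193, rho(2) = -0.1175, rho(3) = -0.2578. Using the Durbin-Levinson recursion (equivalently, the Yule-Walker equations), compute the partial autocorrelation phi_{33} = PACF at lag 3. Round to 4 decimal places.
\phi_{33} = -0.3360

The PACF at lag k is phi_{kk}, the last component of the solution
to the Yule-Walker system G_k phi = r_k where
  (G_k)_{ij} = rho(|i - j|), (r_k)_i = rho(i), i,j = 1..k.
Equivalently, Durbin-Levinson gives phi_{kk} iteratively:
  phi_{11} = rho(1)
  phi_{kk} = [rho(k) - sum_{j=1..k-1} phi_{k-1,j} rho(k-j)]
            / [1 - sum_{j=1..k-1} phi_{k-1,j} rho(j)],
  phi_{k,j} = phi_{k-1,j} - phi_{kk} phi_{k-1,k-j},  j = 1..k-1.
Step k = 1:
  phi_11 = rho(1) = -0.193.
Step k = 2:
  phi_22 = [rho(2) - phi_11 rho(1)] / [1 - phi_11 rho(1)] = [-0.1175 - (-0.193)(-0.193)] / [1 - (-0.193)(-0.193)]
         = -0.154749 / 0.962751 = -0.160736.
  Update: phi_21 = phi_11 - phi_22 phi_11 = -0.193 - (-0.160736)(-0.193) = -0.224022.
Step k = 3:
  phi_33 = [rho(3) - phi_21 rho(2) - phi_22 rho(1)] / [1 - phi_21 rho(1) - phi_22 rho(2)]
    numerator   = -0.2578 - (-0.224022)(-0.1175) - (-0.160736)(-0.193) = -0.3151447
    denominator = 1 - (-0.224022)(-0.193) - (-0.160736)(-0.1175) = 0.93787722
  phi_33 = -0.3151447 / 0.93787722 = -0.336.
Therefore phi_{33} = -0.3360.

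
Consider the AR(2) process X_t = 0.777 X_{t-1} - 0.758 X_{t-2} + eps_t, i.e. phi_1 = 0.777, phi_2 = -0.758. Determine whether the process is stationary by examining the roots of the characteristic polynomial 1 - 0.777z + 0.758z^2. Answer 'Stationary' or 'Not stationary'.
\text{Stationary}

The AR(p) characteristic polynomial is P(z) = 1 - 0.777z + 0.758z^2.
Stationarity requires all roots to lie outside the unit circle, i.e. |z| > 1 for every root.
Set 1 + (-0.777) z + (0.758) z^2 = 0, i.e. a z^2 + b z + c = 0 with a = 0.758, b = -0.777, c = 1.
Discriminant D = b^2 - 4ac = (-0.777)^2 - 4*(0.758)*1 = 0.603729 - (3.032) = -2.428271.
D < 0, so the roots are the complex-conjugate pair z = (-b +/- i sqrt(-D)) / (2a) = 0.5125 +/- 1.0279i.
For a conjugate pair |z|^2 = z * conj(z) = (product of roots) = c/a = 1/(0.758) = 1.319261, so |z| = sqrt(1.319261) = 1.1486 for both roots.
Moduli of all roots: 1.1486, 1.1486.
All moduli strictly greater than 1? Yes.
Verdict: Stationary.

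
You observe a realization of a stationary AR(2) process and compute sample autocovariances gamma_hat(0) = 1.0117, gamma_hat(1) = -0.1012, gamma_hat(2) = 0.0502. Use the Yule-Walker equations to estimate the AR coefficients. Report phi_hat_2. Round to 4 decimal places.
\hat\phi_{2} = 0.0400

The Yule-Walker equations for an AR(p) process read, in matrix form,
  Gamma_p phi = r_p,   with   (Gamma_p)_{ij} = gamma(|i - j|),
                       (r_p)_i = gamma(i),   i,j = 1..p.
Substitute the sample gammas (Toeplitz matrix and right-hand side of size 2):
  Gamma_p = [[1.0117, -0.1012], [-0.1012, 1.0117]]
  r_p     = [-0.1012, 0.0502]
Written out:
  1.0117 phi_1 - 0.1012 phi_2 = -0.1012
  -0.1012 phi_1 + 1.0117 phi_2 = 0.0502
Solve by Cramer's rule:
  det = gamma(0)^2 - gamma(1)^2 = (1.0117)^2 - (-0.1012)^2 = 1.02353689 - 0.01024144 = 1.01329545
  phi_hat_1 = [gamma(1) gamma(0) - gamma(1) gamma(2)] / det = [(-0.1012)(1.0117) - (-0.1012)(0.0502)] / 1.01329545 = -0.0973038 / 1.01329545 = -0.096
  phi_hat_2 = [gamma(0) gamma(2) - gamma(1)^2] / det = [(1.0117)(0.0502) - (-0.1012)^2] / 1.01329545 = 0.0405459 / 1.01329545 = 0.04
So phi_hat = [-0.0960, 0.0400].
Therefore phi_hat_2 = 0.0400.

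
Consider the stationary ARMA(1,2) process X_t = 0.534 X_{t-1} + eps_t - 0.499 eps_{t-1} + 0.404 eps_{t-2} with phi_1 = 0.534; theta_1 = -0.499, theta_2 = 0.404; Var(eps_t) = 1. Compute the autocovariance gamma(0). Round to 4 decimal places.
\gamma(0) = 1.2512

Multiply the model equation by X_{t-k} and take expectations. With theta_0 = psi_0 = 1 and psi_j the MA(infinity) weights, this gives
  gamma(k) - sum_i phi_i gamma(k-i) = c_k,
  c_k = sigma^2 * sum_{j=k..q} theta_j psi_{j-k}   (c_k = 0 for k > q),
using gamma(-m) = gamma(m).
psi-weights needed (psi_j = theta_j + sum_i phi_i psi_{j-i}):
  psi_1 = theta_1 + phi_1 = -0.499 + (0.534) = 0.035
  psi_2 = theta_2 + phi_1 psi_1 = 0.404 + (0.534)(0.035) = 0.42269
Right-hand sides:
  c_0 = sigma^2 (1 + theta_1 psi_1 + theta_2 psi_2) = 1 * (1 + (-0.499)(0.035) + (0.404)(0.42269)) = 1 * 1.153302 = 1.153302
  c_1 = sigma^2 (theta_1 + theta_2 psi_1) = 1 * (-0.499 + (0.404)(0.035)) = -0.48486
  c_2 = sigma^2 theta_2 = 1 * (0.404) = 0.404
Equations for k = 0 and k = 1 (AR order 1):
  gamma(0) = phi_1 gamma(1) + c_0
  gamma(1) = phi_1 gamma(0) + c_1
Substituting the second into the first: gamma(0) (1 - phi_1^2) = c_0 + phi_1 c_1, so
  gamma(0) = (c_0 + phi_1 c_1) / (1 - phi_1^2) = (1.153302 + (0.534)(-0.48486)) / (1 - (0.534)^2) = 0.894387 / 0.714844 = 1.251163.
Therefore gamma(0) = 1.2512 (to 4 decimal places).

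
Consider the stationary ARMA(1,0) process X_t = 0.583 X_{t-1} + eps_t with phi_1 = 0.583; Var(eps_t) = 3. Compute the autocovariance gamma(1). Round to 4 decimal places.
\gamma(1) = 2.6496

Multiply the model equation by X_{t-k} and take expectations. With theta_0 = psi_0 = 1 and psi_j the MA(infinity) weights, this gives
  gamma(k) - sum_i phi_i gamma(k-i) = c_k,
  c_k = sigma^2 * sum_{j=k..q} theta_j psi_{j-k}   (c_k = 0 for k > q),
using gamma(-m) = gamma(m).
Pure AR (q = 0): c_0 = sigma^2 = 3, c_k = 0 for k >= 1.
Equations for k = 0 and k = 1 (AR order 1):
  gamma(0) = phi_1 gamma(1) + c_0
  gamma(1) = phi_1 gamma(0) + c_1
Substituting the second into the first: gamma(0) (1 - phi_1^2) = c_0 + phi_1 c_1, so
  gamma(0) = c_0 / (1 - phi_1^2) = 3 / (1 - (0.583)^2) = 3 / 0.660111 = 4.54469.
  gamma(1) = phi_1 gamma(0) = (0.583)(4.54469) = 2.649554.
Therefore gamma(1) = 2.6496 (to 4 decimal places).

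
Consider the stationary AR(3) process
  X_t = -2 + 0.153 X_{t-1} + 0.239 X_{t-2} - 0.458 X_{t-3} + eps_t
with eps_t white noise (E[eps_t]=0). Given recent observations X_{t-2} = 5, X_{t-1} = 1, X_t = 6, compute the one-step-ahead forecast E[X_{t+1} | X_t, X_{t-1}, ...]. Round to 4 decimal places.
E[X_{t+1} \mid \mathcal F_t] = -3.1330

For an AR(p) model X_t = c + sum_i phi_i X_{t-i} + eps_t, the
one-step-ahead conditional mean is
  E[X_{t+1} | X_t, ...] = c + sum_i phi_i X_{t+1-i}.
Substitute known values:
  E[X_{t+1} | ...] = -2 + (0.153) * (6) + (0.239) * (1) + (-0.458) * (5)
                   = -3.1330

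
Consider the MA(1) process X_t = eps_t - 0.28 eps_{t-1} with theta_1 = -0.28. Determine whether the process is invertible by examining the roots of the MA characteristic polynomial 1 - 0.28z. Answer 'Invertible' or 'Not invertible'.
\text{Invertible}

The MA(q) characteristic polynomial is P(z) = 1 - 0.28z.
Invertibility requires all roots to lie outside the unit circle, i.e. |z| > 1 for every root.
This is linear in z: 1 + (-0.28) z = 0  =>  z = -1/(-0.28) = 3.571429,  |z| = 3.571429.
Moduli of all roots: 3.5714.
All moduli strictly greater than 1? Yes.
Verdict: Invertible.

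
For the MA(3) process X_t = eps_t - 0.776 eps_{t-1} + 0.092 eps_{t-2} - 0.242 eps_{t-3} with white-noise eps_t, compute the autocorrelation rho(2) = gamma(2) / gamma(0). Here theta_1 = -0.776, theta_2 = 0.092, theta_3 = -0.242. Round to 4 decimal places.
\rho(2) = 0.1676

For an MA(q) process with theta_0 = 1, the autocovariance is
  gamma(k) = sigma^2 * sum_{i=0..q-k} theta_i * theta_{i+k},
and rho(k) = gamma(k) / gamma(0). Sigma^2 cancels.
  numerator   = (1)*(0.092) + (-0.776)*(-0.242) = 0.279792.
  denominator = (1)^2 + (-0.776)^2 + (0.092)^2 + (-0.242)^2 = 1.669204.
  rho(2) = 0.279792 / 1.669204 = 0.1676.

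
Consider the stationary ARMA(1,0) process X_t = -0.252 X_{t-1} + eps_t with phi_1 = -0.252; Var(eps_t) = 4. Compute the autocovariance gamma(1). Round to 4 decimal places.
\gamma(1) = -1.0764

Multiply the model equation by X_{t-k} and take expectations. With theta_0 = psi_0 = 1 and psi_j the MA(infinity) weights, this gives
  gamma(k) - sum_i phi_i gamma(k-i) = c_k,
  c_k = sigma^2 * sum_{j=k..q} theta_j psi_{j-k}   (c_k = 0 for k > q),
using gamma(-m) = gamma(m).
Pure AR (q = 0): c_0 = sigma^2 = 4, c_k = 0 for k >= 1.
Equations for k = 0 and k = 1 (AR order 1):
  gamma(0) = phi_1 gamma(1) + c_0
  gamma(1) = phi_1 gamma(0) + c_1
Substituting the second into the first: gamma(0) (1 - phi_1^2) = c_0 + phi_1 c_1, so
  gamma(0) = c_0 / (1 - phi_1^2) = 4 / (1 - (-0.252)^2) = 4 / 0.936496 = 4.271241.
  gamma(1) = phi_1 gamma(0) = (-0.252)(4.271241) = -1.076353.
Therefore gamma(1) = -1.0764 (to 4 decimal places).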